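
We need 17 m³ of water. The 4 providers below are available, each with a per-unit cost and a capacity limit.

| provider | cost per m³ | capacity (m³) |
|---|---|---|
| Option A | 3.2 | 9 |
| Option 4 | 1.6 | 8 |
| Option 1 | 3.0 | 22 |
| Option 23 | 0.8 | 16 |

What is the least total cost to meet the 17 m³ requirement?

14.4

Use providers in increasing cost order.
Take 16 from Option 23 at 0.8 — need 1 more.
Take 1 from Option 4 at 1.6 to finish.
Option 1, Option A: unused.
Cost = 16×0.8 + 1×1.6 = 14.4.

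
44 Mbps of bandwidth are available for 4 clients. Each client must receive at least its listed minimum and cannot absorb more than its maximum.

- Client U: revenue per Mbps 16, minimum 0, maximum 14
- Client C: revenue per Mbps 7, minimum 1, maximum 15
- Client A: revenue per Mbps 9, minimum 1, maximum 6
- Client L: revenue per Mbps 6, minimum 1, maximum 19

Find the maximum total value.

437

Meeting every minimum uses 0+1+1+1 = 3 Mbps, leaving 41.
Highest revenue per Mbps first: Client U 16 > Client A 9 > Client C 7 > Client L 6.
Client U takes 14 more to reach its cap of 14 — 27 left.
Client A takes 5 more to reach its cap of 6 — 22 left.
Client C: +14 to 15 (cap) — 8 left.
Only 8 left; Client L takes them to reach 9.
Total = 16×14 + 7×15 + 9×6 + 6×9 = 437.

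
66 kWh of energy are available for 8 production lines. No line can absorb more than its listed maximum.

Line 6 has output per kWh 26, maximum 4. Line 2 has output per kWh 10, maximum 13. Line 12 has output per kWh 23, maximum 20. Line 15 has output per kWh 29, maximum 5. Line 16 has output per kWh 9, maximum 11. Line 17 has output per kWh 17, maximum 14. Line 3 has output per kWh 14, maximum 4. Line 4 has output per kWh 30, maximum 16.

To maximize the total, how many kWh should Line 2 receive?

3

Highest output per kWh first: Line 4 30 > Line 15 29 > Line 6 26 > Line 12 23 > Line 17 17 > Line 3 14 > Line 2 10 > Line 16 9.
Line 4: +16 to 16 (cap) → 50 left.
Give Line 15 5 to hit its cap of 5 → 45 left.
Give Line 6 4 to hit its cap of 4 → 41 left.
Line 12: +20 to 20 (cap) → 21 left.
Give Line 17 14 to hit its cap of 14 → 7 left.
Give Line 3 4 to hit its cap of 4 → 3 left.
Only 3 left; Line 2 takes them to reach 3.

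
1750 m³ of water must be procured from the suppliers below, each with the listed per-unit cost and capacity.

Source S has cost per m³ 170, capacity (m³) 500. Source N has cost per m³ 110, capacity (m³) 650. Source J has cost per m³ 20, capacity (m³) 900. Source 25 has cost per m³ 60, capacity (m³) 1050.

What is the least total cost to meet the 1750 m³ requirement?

Fill from the cheapest supplier first.
Source J (20): use full 900 — 850 m³ to go.
Source 25 (60): take the remaining 850 — done.
Source N, Source S: unused.
Cost = 900×20 + 850×60 = 69000.

69000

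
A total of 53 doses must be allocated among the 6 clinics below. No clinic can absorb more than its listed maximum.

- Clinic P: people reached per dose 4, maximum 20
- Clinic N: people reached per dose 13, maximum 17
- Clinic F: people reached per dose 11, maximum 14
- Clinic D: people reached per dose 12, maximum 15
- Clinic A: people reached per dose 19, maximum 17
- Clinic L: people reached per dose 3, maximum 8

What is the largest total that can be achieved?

Rank by people reached per dose: Clinic A 19 > Clinic N 13 > Clinic D 12 > Clinic F 11 > Clinic P 4 > Clinic L 3.
Give Clinic A 17 to hit its cap of 17 → 36 left.
Give Clinic N 17 to hit its cap of 17 → 19 left.
Give Clinic D 15 to hit its cap of 15 → 4 left.
Clinic F has room for 14 but only 4 remain, so it gets 4.
Total = 13×17 + 11×4 + 12×15 + 19×17 = 768.

768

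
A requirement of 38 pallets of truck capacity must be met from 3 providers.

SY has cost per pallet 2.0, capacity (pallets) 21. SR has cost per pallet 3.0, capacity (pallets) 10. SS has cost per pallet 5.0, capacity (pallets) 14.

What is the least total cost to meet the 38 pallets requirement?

Cheapest first:
SY at 2.0: take all 21 pallets — 17 still needed.
SR (3.0): use full 10 — 7 pallets to go.
Take 7 from SS at 5.0 to finish.
Cost = 21×2.0 + 10×3.0 + 7×5.0 = 107.

107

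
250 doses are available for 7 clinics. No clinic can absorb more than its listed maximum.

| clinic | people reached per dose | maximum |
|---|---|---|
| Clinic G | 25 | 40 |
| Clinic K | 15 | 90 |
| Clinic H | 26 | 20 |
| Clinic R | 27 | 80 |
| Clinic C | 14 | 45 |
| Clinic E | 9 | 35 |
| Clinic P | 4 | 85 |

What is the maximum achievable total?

5310

Rank by people reached per dose: Clinic R 27 > Clinic H 26 > Clinic G 25 > Clinic K 15 > Clinic C 14 > Clinic E 9 > Clinic P 4.
Clinic R: +80 to 80 (cap) ; 170 left.
Clinic H: +20 to 20 (cap) ; 150 left.
Clinic G: +40 to 40 (cap) ; 110 left.
Clinic K takes 90 to reach its cap of 90 ; 20 left.
Clinic C has room for 45 but only 20 remain, so it gets 20.
Total = 25×40 + 15×90 + 26×20 + 27×80 + 14×20 = 5310.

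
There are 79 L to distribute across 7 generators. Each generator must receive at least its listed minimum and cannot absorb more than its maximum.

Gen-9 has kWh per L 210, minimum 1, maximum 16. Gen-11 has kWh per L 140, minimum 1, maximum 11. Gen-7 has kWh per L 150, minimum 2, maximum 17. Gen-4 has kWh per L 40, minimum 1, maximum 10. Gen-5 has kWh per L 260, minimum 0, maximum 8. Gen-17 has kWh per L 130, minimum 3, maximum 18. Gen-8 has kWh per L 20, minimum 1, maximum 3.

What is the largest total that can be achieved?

12210

Meeting every minimum uses 1+1+2+1+0+3+1 = 9 L, leaving 70.
Order the generators by kWh per L: Gen-5 260 > Gen-9 210 > Gen-7 150 > Gen-11 140 > Gen-17 130 > Gen-4 40 > Gen-8 20.
Give Gen-5 8 more to hit its cap of 8 → 62 left.
Gen-9: +15 to 16 (cap) → 47 left.
Gen-7 takes 15 more to reach its cap of 17 → 32 left.
Gen-11: +10 to 11 (cap) → 22 left.
Gen-17: +15 to 18 (cap) → 7 left.
Only 7 left; Gen-4 takes them to reach 8.
Total = 210×16 + 140×11 + 150×17 + 40×8 + 260×8 + 130×18 + 20×1 = 12210.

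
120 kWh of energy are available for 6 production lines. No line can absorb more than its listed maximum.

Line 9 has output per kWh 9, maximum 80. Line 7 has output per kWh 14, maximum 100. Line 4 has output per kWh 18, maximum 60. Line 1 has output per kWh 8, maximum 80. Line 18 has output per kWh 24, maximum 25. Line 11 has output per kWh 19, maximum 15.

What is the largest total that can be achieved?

2245

Rank by output per kWh: Line 18 24 > Line 11 19 > Line 4 18 > Line 7 14 > Line 9 9 > Line 1 8.
Line 18 takes 25 to reach its cap of 25 ; 95 left.
Line 11 takes 15 to reach its cap of 15 ; 80 left.
Line 4: +60 to 60 (cap) ; 20 left.
Only 20 left; Line 7 takes them to reach 20.
Total = 14×20 + 18×60 + 24×25 + 19×15 = 2245.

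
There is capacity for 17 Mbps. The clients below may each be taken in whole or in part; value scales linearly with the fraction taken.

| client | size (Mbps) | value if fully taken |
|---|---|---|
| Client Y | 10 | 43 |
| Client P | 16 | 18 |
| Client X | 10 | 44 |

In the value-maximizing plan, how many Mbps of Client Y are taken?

7

Best value per unit of size first: Client X 44/10≈4.4, Client Y 43/10≈4.3, Client P 18/16≈1.12.
All 10 Mbps of Client X fit (value 44) — 7 remain.
Fill the last 7 Mbps with part of Client Y: 7/10 of it earns 30.1.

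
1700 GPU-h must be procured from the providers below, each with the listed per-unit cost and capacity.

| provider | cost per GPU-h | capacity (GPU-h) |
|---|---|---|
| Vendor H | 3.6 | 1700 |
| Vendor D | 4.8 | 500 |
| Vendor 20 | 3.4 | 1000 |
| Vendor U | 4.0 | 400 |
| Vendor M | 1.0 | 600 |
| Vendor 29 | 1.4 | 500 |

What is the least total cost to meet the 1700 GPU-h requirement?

3340

Use providers in increasing cost order.
Vendor M at 1.0: take all 600 GPU-h — 1100 still needed.
Take 500 from Vendor 29 at 1.4 — need 600 more.
Take 600 from Vendor 20 at 3.4 to finish.
Vendor H, Vendor U, Vendor D: unused.
Cost = 600×1.0 + 500×1.4 + 600×3.4 = 3340.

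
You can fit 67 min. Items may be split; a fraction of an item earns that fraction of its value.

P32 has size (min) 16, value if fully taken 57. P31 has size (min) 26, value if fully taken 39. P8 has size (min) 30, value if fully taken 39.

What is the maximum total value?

128.5

Rank by value-to-size ratio: P32 57/16≈3.56, P31 39/26≈1.5, P8 39/30≈1.3.
Take all of P32 (16 min, value 57) ; 51 min left.
All 26 min of P31 fit (value 39) ; 25 remain.
Fill the last 25 min with part of P8: 25/30 of it earns 32.5.
Total value = 128.5.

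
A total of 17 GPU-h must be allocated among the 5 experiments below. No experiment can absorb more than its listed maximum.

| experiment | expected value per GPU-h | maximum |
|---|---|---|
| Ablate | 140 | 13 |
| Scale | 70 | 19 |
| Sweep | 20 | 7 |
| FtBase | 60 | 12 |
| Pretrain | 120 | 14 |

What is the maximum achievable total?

Order the experiments by expected value per GPU-h: Ablate 140 > Pretrain 120 > Scale 70 > FtBase 60 > Sweep 20.
Give Ablate 13 to hit its cap of 13 → 4 left.
Pretrain: +4 (room for 14) → 4. Pool exhausted.
Total = 140×13 + 120×4 = 2300.

2300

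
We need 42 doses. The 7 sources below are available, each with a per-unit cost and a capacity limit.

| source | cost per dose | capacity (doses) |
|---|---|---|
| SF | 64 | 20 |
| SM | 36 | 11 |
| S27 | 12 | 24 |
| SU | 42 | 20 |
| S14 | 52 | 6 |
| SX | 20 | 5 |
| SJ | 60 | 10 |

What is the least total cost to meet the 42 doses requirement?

Fill from the cheapest source first.
S27 at 12: take all 24 doses → 18 still needed.
Take 5 from SX at 20 → need 13 more.
SM (36): use full 11 → 2 doses to go.
Take 2 from SU at 42 to finish.
S14, SJ, SF: unused.
Cost = 24×12 + 5×20 + 11×36 + 2×42 = 868.

868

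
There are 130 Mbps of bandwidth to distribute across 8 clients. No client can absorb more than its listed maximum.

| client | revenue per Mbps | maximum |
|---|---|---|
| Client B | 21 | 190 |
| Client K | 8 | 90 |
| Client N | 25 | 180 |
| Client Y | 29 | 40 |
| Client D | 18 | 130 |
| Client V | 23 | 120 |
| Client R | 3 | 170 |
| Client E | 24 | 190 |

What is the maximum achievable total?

3410

Rank by revenue per Mbps: Client Y 29 > Client N 25 > Client E 24 > Client V 23 > Client B 21 > Client D 18 > Client K 8 > Client R 3.
Give Client Y 40 to hit its cap of 40 ; 90 left.
Client N has room for 180 but only 90 remain, so it gets 90.
Total = 25×90 + 29×40 = 3410.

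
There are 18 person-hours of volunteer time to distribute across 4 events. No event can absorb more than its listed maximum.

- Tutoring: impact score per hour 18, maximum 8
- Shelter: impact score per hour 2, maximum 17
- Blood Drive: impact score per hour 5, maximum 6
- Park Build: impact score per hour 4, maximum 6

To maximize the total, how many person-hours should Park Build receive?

4

Rank by impact score per hour: Tutoring 18 > Blood Drive 5 > Park Build 4 > Shelter 2.
Tutoring: +8 to 8 (cap) — 10 left.
Blood Drive: +6 to 6 (cap) — 4 left.
Park Build: +4 (room for 6) → 4. Pool exhausted.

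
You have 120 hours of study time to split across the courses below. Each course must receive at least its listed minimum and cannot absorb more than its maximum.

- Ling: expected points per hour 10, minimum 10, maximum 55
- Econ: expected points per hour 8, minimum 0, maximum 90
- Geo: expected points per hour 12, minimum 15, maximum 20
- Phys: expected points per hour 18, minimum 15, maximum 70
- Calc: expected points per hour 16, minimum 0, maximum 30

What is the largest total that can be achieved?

1940

Meeting every minimum uses 10+0+15+15+0 = 40 hours, leaving 80.
Rank by expected points per hour: Phys 18 > Calc 16 > Geo 12 > Ling 10 > Econ 8.
Phys takes 55 more to reach its cap of 70 → 25 left.
Calc: +25 (room for 30) → 25. Pool exhausted.
Total = 10×10 + 12×15 + 18×70 + 16×25 = 1940.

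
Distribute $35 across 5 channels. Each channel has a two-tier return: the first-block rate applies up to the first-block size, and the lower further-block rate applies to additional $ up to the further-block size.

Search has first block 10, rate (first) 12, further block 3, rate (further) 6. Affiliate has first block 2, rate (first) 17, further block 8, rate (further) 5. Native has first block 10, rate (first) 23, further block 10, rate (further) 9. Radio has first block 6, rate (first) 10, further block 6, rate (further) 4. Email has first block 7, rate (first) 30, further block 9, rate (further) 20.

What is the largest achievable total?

738

Treat each block as its own option and order by rate: Email/first 30 > Native/first 23 > Email/second 20 > Affiliate/first 17 > Search/first 12 > Radio/first 10 > Native/second 9 > Search/second 6 > Affiliate/second 5 > Radio/second 4.
Email/first (30): +7 ; 28 left.
Native first at 23: fill all 10 ; 18 left.
Email/second (20): +9 ; 9 left.
Affiliate first at 17: fill all 2 ; 7 left.
Search first at 12: only 7 left, fill 7.
Total = 30×7 + 23×10 + 20×9 + 17×2 + 12×7 = 738.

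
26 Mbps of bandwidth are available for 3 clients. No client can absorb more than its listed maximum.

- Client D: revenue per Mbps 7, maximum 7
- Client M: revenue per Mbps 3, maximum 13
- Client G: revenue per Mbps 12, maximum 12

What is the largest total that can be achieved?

214

Order the clients by revenue per Mbps: Client G 12 > Client D 7 > Client M 3.
Client G takes 12 to reach its cap of 12 ; 14 left.
Give Client D 7 to hit its cap of 7 ; 7 left.
Client M has room for 13 but only 7 remain, so it gets 7.
Total = 7×7 + 3×7 + 12×12 = 214.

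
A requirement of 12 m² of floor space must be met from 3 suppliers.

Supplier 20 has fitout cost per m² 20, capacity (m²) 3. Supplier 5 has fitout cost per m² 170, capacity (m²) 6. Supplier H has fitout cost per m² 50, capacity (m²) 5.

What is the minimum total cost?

Cheapest first:
Take 3 from Supplier 20 at 20 — need 9 more.
Supplier H (50): use full 5 — 4 m² to go.
Take 4 from Supplier 5 at 170 to finish.
Cost = 3×20 + 5×50 + 4×170 = 990.

990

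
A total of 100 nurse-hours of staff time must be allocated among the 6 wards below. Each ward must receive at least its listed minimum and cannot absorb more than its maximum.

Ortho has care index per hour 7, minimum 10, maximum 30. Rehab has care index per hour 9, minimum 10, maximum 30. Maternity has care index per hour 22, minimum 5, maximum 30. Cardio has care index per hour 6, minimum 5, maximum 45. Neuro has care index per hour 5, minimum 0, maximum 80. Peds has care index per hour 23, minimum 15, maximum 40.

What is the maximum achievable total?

1815

Meeting every minimum uses 10+10+5+5+0+15 = 45 nurse-hours, leaving 55.
Rank by care index per hour: Peds 23 > Maternity 22 > Rehab 9 > Ortho 7 > Cardio 6 > Neuro 5.
Peds: +25 to 40 (cap) → 30 left.
Give Maternity 25 more to hit its cap of 30 → 5 left.
Rehab: +5 (room for 20) → 15. Pool exhausted.
Total = 7×10 + 9×15 + 22×30 + 6×5 + 23×40 = 1815.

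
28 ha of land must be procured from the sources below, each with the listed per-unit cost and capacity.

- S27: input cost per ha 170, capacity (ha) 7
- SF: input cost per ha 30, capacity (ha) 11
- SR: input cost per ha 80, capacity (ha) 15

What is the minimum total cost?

1870

Use sources in increasing cost order.
Take 11 from SF at 30 — need 17 more.
SR (80): use full 15 — 2 ha to go.
Take 2 from S27 at 170 to finish.
Cost = 11×30 + 15×80 + 2×170 = 1870.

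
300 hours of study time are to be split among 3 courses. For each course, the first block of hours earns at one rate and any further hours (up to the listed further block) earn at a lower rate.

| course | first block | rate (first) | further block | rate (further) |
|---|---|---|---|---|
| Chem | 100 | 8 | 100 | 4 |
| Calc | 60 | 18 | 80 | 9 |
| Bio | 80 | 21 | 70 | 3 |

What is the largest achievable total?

Order all 6 blocks by rate: Bio/tier1 21 > Calc/tier1 18 > Calc/tier2 9 > Chem/tier1 8 > Chem/tier2 4 > Bio/tier2 3.
Fill Bio tier1 block (80 at 21) ; 220 left.
Fill Calc tier1 block (60 at 18) ; 160 left.
Calc tier2 at 9: fill all 80 ; 80 left.
Chem tier1 at 8: only 80 left, fill 80.
Total = 21×80 + 18×60 + 9×80 + 8×80 = 4120.

4120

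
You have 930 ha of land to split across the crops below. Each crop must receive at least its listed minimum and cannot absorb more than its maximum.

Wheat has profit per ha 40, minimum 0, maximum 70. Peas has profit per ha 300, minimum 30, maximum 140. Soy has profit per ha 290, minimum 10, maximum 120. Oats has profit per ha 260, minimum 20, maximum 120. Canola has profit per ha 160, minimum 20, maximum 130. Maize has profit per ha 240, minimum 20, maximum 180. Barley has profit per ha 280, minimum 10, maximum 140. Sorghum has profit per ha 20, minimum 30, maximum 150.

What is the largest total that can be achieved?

Meeting every minimum uses 0+30+10+20+20+20+10+30 = 140 ha, leaving 790.
Highest profit per ha first: Peas 300 > Soy 290 > Barley 280 > Oats 260 > Maize 240 > Canola 160 > Wheat 40 > Sorghum 20.
Peas: +110 to 140 (cap) ; 680 left.
Soy takes 110 more to reach its cap of 120 ; 570 left.
Barley takes 130 more to reach its cap of 140 ; 440 left.
Oats takes 100 more to reach its cap of 120 ; 340 left.
Maize takes 160 more to reach its cap of 180 ; 180 left.
Canola: +110 to 130 (cap) ; 70 left.
Wheat takes 70 more to reach its cap of 70 ; 0 left.
Total = 40×70 + 300×140 + 290×120 + 260×120 + 160×130 + 240×180 + 280×140 + 20×30 = 214600.

214600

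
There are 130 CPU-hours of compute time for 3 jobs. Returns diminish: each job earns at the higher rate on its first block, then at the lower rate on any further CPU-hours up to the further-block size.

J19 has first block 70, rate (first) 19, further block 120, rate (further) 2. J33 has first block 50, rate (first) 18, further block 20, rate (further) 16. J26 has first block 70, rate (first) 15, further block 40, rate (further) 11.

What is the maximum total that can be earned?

2390

Treat each block as its own option and order by rate: J19/T1 19 > J33/T1 18 > J33/T2 16 > J26/T1 15 > J26/T2 11 > J19/T2 2.
J19/T1 (19): +70 → 60 left.
J33/T1 (18): +50 → 10 left.
J33/T2: +10 of 20 at 16; pool empty.
Total = 19×70 + 18×50 + 16×10 = 2390.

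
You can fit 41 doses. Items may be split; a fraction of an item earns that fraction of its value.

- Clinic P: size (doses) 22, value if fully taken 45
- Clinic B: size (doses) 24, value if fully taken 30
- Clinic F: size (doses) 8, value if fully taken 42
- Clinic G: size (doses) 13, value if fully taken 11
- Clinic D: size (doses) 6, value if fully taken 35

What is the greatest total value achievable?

128.25

Rank by value-to-size ratio: Clinic D 35/6≈5.83, Clinic F 42/8≈5.25, Clinic P 45/22≈2.05, Clinic B 30/24≈1.25, Clinic G 11/13≈0.846.
Take all of Clinic D (6 doses, value 35) ; 35 doses left.
Clinic F: take in full, 8 doses for value 42 ; 27 left.
Take all of Clinic P (22 doses, value 45) ; 5 doses left.
Fill the last 5 doses with part of Clinic B: 5/24 of it earns 6.25.
Total value = 128.25.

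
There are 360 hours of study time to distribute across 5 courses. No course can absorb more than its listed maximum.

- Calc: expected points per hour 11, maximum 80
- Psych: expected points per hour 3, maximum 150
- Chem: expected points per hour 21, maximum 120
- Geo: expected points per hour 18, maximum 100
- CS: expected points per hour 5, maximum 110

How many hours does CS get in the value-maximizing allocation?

Rank by expected points per hour: Chem 21 > Geo 18 > Calc 11 > CS 5 > Psych 3.
Chem takes 120 to reach its cap of 120 → 240 left.
Give Geo 100 to hit its cap of 100 → 140 left.
Calc takes 80 to reach its cap of 80 → 60 left.
CS has room for 110 but only 60 remain, so it gets 60.

60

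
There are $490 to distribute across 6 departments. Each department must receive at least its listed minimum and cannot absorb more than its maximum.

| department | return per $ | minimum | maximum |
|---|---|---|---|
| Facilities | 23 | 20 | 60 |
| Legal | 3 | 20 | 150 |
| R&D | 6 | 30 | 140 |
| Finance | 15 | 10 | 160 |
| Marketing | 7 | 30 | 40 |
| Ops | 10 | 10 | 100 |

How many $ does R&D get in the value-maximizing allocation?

Meeting every minimum uses 20+20+30+10+30+10 = 120 $, leaving 370.
Highest return per $ first: Facilities 23 > Finance 15 > Ops 10 > Marketing 7 > R&D 6 > Legal 3.
Facilities: +40 to 60 (cap) ; 330 left.
Finance: +150 to 160 (cap) ; 180 left.
Ops takes 90 more to reach its cap of 100 ; 90 left.
Marketing: +10 to 40 (cap) ; 80 left.
R&D has room for 110 more but only 80 remain, so it gets 110.

110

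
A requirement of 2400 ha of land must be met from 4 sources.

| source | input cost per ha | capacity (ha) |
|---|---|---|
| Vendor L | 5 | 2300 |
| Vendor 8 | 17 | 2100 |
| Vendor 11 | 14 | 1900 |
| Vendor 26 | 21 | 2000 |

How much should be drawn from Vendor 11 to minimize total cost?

100

Use sources in increasing cost order.
Vendor L (5): use full 2300 ; 100 ha to go.
Vendor 11 at 14: take 100 of its 1900 ; requirement met.
Vendor 8, Vendor 26: unused.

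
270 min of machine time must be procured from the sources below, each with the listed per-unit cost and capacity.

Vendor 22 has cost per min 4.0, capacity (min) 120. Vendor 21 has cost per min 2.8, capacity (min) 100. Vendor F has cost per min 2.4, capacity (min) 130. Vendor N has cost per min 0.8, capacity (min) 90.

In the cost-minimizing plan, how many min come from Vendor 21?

50

Cheapest first:
Vendor N (0.8): use full 90 ; 180 min to go.
Vendor F at 2.4: take all 130 min ; 50 still needed.
Take 50 from Vendor 21 at 2.8 to finish.
Vendor 22: unused.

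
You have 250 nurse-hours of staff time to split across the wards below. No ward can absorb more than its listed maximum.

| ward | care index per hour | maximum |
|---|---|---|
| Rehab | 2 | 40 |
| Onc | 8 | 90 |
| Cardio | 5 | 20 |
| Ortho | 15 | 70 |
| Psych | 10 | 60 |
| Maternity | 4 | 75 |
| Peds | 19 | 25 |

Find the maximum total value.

2870

Rank by care index per hour: Peds 19 > Ortho 15 > Psych 10 > Onc 8 > Cardio 5 > Maternity 4 > Rehab 2.
Give Peds 25 to hit its cap of 25 → 225 left.
Ortho takes 70 to reach its cap of 70 → 155 left.
Psych takes 60 to reach its cap of 60 → 95 left.
Give Onc 90 to hit its cap of 90 → 5 left.
Cardio has room for 20 but only 5 remain, so it gets 5.
Total = 8×90 + 5×5 + 15×70 + 10×60 + 19×25 = 2870.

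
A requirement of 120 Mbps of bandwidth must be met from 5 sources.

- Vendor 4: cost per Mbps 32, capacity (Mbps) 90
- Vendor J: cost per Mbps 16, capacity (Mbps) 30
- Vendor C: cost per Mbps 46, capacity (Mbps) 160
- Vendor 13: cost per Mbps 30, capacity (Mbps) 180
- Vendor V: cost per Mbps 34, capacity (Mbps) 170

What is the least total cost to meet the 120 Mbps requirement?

Cheapest first:
Vendor J at 16: take all 30 Mbps — 90 still needed.
Vendor 13 at 30: take 90 of its 180 — requirement met.
Vendor 4, Vendor V, Vendor C: unused.
Cost = 30×16 + 90×30 = 3180.

3180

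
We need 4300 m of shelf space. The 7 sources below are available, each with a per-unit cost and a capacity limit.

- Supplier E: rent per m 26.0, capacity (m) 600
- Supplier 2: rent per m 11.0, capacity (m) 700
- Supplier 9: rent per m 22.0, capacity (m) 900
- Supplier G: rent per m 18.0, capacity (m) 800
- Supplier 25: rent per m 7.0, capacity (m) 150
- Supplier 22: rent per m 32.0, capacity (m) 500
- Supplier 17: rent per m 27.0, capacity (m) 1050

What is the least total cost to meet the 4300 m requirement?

Use sources in increasing cost order.
Supplier 25 (7.0): use full 150 ; 4150 m to go.
Take 700 from Supplier 2 at 11.0 ; need 3450 more.
Take 800 from Supplier G at 18.0 ; need 2650 more.
Supplier 9 (22.0): use full 900 ; 1750 m to go.
Supplier E (26.0): use full 600 ; 1150 m to go.
Take 1050 from Supplier 17 at 27.0 ; need 100 more.
Take 100 from Supplier 22 at 32.0 to finish.
Cost = 150×7.0 + 700×11.0 + 800×18.0 + 900×22.0 + 600×26.0 + 1050×27.0 + 100×32.0 = 90100.

90100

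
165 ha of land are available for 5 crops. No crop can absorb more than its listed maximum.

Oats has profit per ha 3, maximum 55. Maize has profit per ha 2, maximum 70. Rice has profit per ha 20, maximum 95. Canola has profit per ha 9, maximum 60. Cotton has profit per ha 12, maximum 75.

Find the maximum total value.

2740

Highest profit per ha first: Rice 20 > Cotton 12 > Canola 9 > Oats 3 > Maize 2.
Rice: +95 to 95 (cap) — 70 left.
Cotton has room for 75 but only 70 remain, so it gets 70.
Total = 20×95 + 12×70 = 2740.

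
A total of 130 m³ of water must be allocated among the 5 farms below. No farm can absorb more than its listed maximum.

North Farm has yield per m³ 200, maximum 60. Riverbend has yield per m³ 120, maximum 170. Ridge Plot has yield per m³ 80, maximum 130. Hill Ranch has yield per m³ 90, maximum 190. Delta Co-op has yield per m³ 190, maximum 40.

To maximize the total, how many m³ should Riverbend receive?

30

Highest yield per m³ first: North Farm 200 > Delta Co-op 190 > Riverbend 120 > Hill Ranch 90 > Ridge Plot 80.
Give North Farm 60 to hit its cap of 60 ; 70 left.
Delta Co-op: +40 to 40 (cap) ; 30 left.
Only 30 left; Riverbend takes them to reach 30.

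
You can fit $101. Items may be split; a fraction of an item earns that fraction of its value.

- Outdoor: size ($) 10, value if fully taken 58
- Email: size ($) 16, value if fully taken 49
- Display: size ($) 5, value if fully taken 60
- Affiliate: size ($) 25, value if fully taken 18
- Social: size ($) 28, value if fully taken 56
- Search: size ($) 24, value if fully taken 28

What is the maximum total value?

Rank by value-to-size ratio: Display 60/5≈12, Outdoor 58/10≈5.8, Email 49/16≈3.06, Social 56/28≈2, Search 28/24≈1.17, Affiliate 18/25≈0.72.
All 5 $ of Display fit (value 60) ; 96 remain.
All 10 $ of Outdoor fit (value 58) ; 86 remain.
Take all of Email (16 $, value 49) ; 70 $ left.
All 28 $ of Social fit (value 56) ; 42 remain.
Take all of Search (24 $, value 28) ; 18 $ left.
18 $ left: a 18/25 share of Affiliate gives 18×18/25 = 12.96.
Total value = 263.96.

263.96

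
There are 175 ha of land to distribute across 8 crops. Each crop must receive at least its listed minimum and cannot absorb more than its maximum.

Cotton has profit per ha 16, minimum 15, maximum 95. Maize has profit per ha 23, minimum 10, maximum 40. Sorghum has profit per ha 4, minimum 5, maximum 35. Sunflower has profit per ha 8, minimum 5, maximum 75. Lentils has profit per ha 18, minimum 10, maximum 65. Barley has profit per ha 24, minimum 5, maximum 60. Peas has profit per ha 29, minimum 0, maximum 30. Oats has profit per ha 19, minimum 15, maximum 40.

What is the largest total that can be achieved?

Meeting every minimum uses 15+10+5+5+10+5+0+15 = 65 ha, leaving 110.
Rank by profit per ha: Peas 29 > Barley 24 > Maize 23 > Oats 19 > Lentils 18 > Cotton 16 > Sunflower 8 > Sorghum 4.
Peas takes 30 more to reach its cap of 30 — 80 left.
Barley: +55 to 60 (cap) — 25 left.
Maize has room for 30 more but only 25 remain, so it gets 35.
Total = 16×15 + 23×35 + 4×5 + 8×5 + 18×10 + 24×60 + 29×30 + 19×15 = 3880.

3880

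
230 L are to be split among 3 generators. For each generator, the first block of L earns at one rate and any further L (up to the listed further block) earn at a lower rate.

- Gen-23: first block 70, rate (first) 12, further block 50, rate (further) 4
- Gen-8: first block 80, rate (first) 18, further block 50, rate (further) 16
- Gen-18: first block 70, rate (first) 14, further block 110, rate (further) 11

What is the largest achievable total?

3580

Rank every tier by rate: Gen-8/tier1 18 > Gen-8/tier2 16 > Gen-18/tier1 14 > Gen-23/tier1 12 > Gen-18/tier2 11 > Gen-23/tier2 4.
Gen-8/tier1 (18): +80 ; 150 left.
Fill Gen-8 tier2 block (50 at 16) ; 100 left.
Fill Gen-18 tier1 block (70 at 14) ; 30 left.
30 remain; put them into Gen-23 tier1 at 12.
Total = 18×80 + 16×50 + 14×70 + 12×30 = 3580.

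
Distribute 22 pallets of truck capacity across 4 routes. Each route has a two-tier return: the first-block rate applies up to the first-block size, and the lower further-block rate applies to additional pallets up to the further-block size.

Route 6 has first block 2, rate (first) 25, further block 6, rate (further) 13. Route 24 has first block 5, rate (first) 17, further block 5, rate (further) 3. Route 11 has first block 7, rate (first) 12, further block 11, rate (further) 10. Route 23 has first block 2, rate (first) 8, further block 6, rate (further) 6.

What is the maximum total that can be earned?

317

Order all 8 blocks by rate: Route 6/tier1 25 > Route 24/tier1 17 > Route 6/tier2 13 > Route 11/tier1 12 > Route 11/tier2 10 > Route 23/tier1 8 > Route 23/tier2 6 > Route 24/tier2 3.
Route 6/tier1 (25): +2 — 20 left.
Route 24/tier1 (17): +5 — 15 left.
Fill Route 6 tier2 block (6 at 13) — 9 left.
Route 11/tier1 (12): +7 — 2 left.
Route 11 tier2 at 10: only 2 left, fill 2.
Total = 25×2 + 17×5 + 13×6 + 12×7 + 10×2 = 317.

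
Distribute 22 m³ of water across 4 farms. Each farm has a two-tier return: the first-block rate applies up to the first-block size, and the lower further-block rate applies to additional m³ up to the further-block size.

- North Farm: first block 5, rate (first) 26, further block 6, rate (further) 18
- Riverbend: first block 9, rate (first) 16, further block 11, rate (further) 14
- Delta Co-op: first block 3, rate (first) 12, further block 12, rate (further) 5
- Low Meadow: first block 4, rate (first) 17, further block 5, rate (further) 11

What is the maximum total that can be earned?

418

Order all 8 blocks by rate: North Farm/tier1 26 > North Farm/tier2 18 > Low Meadow/tier1 17 > Riverbend/tier1 16 > Riverbend/tier2 14 > Delta Co-op/tier1 12 > Low Meadow/tier2 11 > Delta Co-op/tier2 5.
North Farm tier1 at 26: fill all 5 — 17 left.
North Farm/tier2 (18): +6 — 11 left.
Low Meadow tier1 at 17: fill all 4 — 7 left.
Riverbend/tier1: +7 of 9 at 16; pool empty.
Total = 26×5 + 18×6 + 17×4 + 16×7 = 418.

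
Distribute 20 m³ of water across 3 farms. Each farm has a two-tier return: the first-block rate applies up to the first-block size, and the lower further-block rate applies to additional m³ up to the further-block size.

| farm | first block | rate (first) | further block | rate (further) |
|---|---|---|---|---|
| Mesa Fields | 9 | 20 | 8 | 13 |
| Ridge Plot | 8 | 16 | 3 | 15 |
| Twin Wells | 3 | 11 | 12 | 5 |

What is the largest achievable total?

353

Order all 6 blocks by rate: Mesa Fields/tier1 20 > Ridge Plot/tier1 16 > Ridge Plot/tier2 15 > Mesa Fields/tier2 13 > Twin Wells/tier1 11 > Twin Wells/tier2 5.
Mesa Fields/tier1 (20): +9 → 11 left.
Ridge Plot tier1 at 16: fill all 8 → 3 left.
Fill Ridge Plot tier2 block (3 at 15) → 0 left.
Total = 20×9 + 16×8 + 15×3 = 353.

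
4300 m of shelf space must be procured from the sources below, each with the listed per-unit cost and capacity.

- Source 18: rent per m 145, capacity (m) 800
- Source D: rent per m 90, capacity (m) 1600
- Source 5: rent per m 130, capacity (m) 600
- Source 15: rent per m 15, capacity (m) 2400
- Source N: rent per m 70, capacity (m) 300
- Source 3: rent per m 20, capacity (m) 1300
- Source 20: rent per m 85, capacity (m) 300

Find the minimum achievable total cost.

108500

Fill from the cheapest source first.
Source 15 (15): use full 2400 ; 1900 m to go.
Source 3 at 20: take all 1300 m ; 600 still needed.
Take 300 from Source N at 70 ; need 300 more.
Source 20 at 85: take all 300 m ; 0 still needed.
Source D, Source 5, Source 18: unused.
Cost = 2400×15 + 1300×20 + 300×70 + 300×85 = 108500.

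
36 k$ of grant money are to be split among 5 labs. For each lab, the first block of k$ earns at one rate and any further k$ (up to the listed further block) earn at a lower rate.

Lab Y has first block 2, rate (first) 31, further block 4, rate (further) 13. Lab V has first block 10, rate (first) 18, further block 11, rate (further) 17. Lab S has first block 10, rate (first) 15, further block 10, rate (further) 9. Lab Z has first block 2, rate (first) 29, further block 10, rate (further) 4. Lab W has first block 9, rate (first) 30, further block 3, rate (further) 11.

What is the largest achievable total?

787

Treat each block as its own option and order by rate: Lab Y/tier1 31 > Lab W/tier1 30 > Lab Z/tier1 29 > Lab V/tier1 18 > Lab V/tier2 17 > Lab S/tier1 15 > Lab Y/tier2 13 > Lab W/tier2 11 > Lab S/tier2 9 > Lab Z/tier2 4.
Lab Y/tier1 (31): +2 → 34 left.
Fill Lab W tier1 block (9 at 30) → 25 left.
Lab Z/tier1 (29): +2 → 23 left.
Lab V/tier1 (18): +10 → 13 left.
Fill Lab V tier2 block (11 at 17) → 2 left.
Lab S/tier1: +2 of 10 at 15; pool empty.
Total = 31×2 + 30×9 + 29×2 + 18×10 + 17×11 + 15×2 = 787.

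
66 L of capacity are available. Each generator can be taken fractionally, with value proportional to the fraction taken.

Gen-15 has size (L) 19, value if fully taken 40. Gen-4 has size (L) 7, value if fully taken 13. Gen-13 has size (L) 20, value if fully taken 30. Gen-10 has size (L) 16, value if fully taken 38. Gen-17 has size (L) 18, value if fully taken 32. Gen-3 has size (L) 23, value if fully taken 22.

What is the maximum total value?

Sort by value density: Gen-10 38/16≈2.38, Gen-15 40/19≈2.11, Gen-4 13/7≈1.86, Gen-17 32/18≈1.78, Gen-13 30/20≈1.5, Gen-3 22/23≈0.957.
All 16 L of Gen-10 fit (value 38) — 50 remain.
All 19 L of Gen-15 fit (value 40) — 31 remain.
Take all of Gen-4 (7 L, value 13) — 24 L left.
All 18 L of Gen-17 fit (value 32) — 6 remain.
Fill the last 6 L with part of Gen-13: 6/20 of it earns 9.
Total value = 132.

132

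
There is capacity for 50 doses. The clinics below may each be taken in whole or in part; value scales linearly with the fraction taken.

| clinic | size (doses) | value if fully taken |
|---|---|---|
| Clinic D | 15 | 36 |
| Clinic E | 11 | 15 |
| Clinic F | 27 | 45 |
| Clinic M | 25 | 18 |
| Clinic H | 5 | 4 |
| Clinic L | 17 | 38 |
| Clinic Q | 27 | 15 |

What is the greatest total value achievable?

104

Rank by value-to-size ratio: Clinic D 36/15≈2.4, Clinic L 38/17≈2.24, Clinic F 45/27≈1.67, Clinic E 15/11≈1.36, Clinic H 4/5≈0.8, Clinic M 18/25≈0.72, Clinic Q 15/27≈0.556.
All 15 doses of Clinic D fit (value 36) ; 35 remain.
Clinic L: take in full, 17 doses for value 38 ; 18 left.
Only 18 doses remain; take 18/27 of Clinic F for value 45×18/27 = 30.
Total value = 104.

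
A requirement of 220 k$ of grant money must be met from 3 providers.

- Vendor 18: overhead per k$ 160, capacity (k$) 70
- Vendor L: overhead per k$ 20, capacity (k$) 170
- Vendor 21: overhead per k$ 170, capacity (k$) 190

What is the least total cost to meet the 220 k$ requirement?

Use providers in increasing cost order.
Vendor L at 20: take all 170 k$ ; 50 still needed.
Take 50 from Vendor 18 at 160 to finish.
Vendor 21: unused.
Cost = 170×20 + 50×160 = 11400.

11400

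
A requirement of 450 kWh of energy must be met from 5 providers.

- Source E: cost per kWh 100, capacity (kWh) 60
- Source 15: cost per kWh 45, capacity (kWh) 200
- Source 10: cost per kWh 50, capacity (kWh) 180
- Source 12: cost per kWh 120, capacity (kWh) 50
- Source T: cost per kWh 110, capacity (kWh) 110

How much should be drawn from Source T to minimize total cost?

Fill from the cheapest provider first.
Take 200 from Source 15 at 45 → need 250 more.
Take 180 from Source 10 at 50 → need 70 more.
Take 60 from Source E at 100 → need 10 more.
Source T at 110: take 10 of its 110 → requirement met.
Source 12: unused.

10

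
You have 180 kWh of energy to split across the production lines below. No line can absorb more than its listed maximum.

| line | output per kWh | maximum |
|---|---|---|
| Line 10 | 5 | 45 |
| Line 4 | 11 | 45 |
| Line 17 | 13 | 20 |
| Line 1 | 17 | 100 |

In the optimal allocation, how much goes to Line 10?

15

Highest output per kWh first: Line 1 17 > Line 17 13 > Line 4 11 > Line 10 5.
Line 1: +100 to 100 (cap) → 80 left.
Line 17: +20 to 20 (cap) → 60 left.
Line 4 takes 45 to reach its cap of 45 → 15 left.
Line 10: +15 (room for 45) → 15. Pool exhausted.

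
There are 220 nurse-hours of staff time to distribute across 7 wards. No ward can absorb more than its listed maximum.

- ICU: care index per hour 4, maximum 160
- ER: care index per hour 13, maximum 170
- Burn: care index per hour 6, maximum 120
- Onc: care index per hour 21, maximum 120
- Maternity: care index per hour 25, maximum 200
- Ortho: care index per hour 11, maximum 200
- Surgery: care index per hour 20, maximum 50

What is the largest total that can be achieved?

5420

Rank by care index per hour: Maternity 25 > Onc 21 > Surgery 20 > ER 13 > Ortho 11 > Burn 6 > ICU 4.
Give Maternity 200 to hit its cap of 200 ; 20 left.
Onc has room for 120 but only 20 remain, so it gets 20.
Total = 21×20 + 25×200 = 5420.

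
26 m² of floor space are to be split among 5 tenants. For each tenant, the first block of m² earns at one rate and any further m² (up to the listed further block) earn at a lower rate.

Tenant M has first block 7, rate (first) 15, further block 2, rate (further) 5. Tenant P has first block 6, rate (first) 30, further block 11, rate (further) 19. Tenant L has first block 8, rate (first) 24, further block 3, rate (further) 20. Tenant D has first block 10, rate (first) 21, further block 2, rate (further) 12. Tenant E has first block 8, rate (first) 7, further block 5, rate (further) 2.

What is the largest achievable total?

Order all 10 blocks by rate: Tenant P/T1 30 > Tenant L/T1 24 > Tenant D/T1 21 > Tenant L/T2 20 > Tenant P/T2 19 > Tenant M/T1 15 > Tenant D/T2 12 > Tenant E/T1 7 > Tenant M/T2 5 > Tenant E/T2 2.
Tenant P T1 at 30: fill all 6 → 20 left.
Tenant L T1 at 24: fill all 8 → 12 left.
Fill Tenant D T1 block (10 at 21) → 2 left.
2 remain; put them into Tenant L T2 at 20.
Total = 30×6 + 24×8 + 21×10 + 20×2 = 622.

622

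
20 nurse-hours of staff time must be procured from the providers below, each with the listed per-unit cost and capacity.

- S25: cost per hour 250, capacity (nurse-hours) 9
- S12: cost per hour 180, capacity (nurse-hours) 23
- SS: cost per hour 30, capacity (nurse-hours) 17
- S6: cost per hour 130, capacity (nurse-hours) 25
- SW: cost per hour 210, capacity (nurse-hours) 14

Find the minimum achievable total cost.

Use providers in increasing cost order.
Take 17 from SS at 30 → need 3 more.
S6 (130): take the remaining 3 → done.
S12, SW, S25: unused.
Cost = 17×30 + 3×130 = 900.

900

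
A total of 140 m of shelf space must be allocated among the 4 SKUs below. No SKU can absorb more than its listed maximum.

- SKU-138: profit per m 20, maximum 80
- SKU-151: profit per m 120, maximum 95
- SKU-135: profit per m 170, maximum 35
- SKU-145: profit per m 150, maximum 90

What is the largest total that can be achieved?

Highest profit per m first: SKU-135 170 > SKU-145 150 > SKU-151 120 > SKU-138 20.
Give SKU-135 35 to hit its cap of 35 → 105 left.
SKU-145: +90 to 90 (cap) → 15 left.
SKU-151 has room for 95 but only 15 remain, so it gets 15.
Total = 120×15 + 170×35 + 150×90 = 21250.

21250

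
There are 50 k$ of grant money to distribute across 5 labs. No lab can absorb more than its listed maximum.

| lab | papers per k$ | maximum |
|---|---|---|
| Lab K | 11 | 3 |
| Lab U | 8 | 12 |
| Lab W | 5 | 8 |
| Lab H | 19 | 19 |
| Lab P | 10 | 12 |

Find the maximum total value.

630

Rank by papers per k$: Lab H 19 > Lab K 11 > Lab P 10 > Lab U 8 > Lab W 5.
Lab H: +19 to 19 (cap) ; 31 left.
Lab K takes 3 to reach its cap of 3 ; 28 left.
Give Lab P 12 to hit its cap of 12 ; 16 left.
Lab U takes 12 to reach its cap of 12 ; 4 left.
Only 4 left; Lab W takes them to reach 4.
Total = 11×3 + 8×12 + 5×4 + 19×19 + 10×12 = 630.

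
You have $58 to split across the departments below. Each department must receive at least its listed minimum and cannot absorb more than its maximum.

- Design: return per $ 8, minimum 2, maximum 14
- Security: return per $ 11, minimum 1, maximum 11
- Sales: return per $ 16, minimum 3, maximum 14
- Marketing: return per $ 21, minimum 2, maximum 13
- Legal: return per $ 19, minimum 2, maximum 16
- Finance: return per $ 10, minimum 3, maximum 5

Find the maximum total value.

Meeting every minimum uses 2+1+3+2+2+3 = 13 $, leaving 45.
Rank by return per $: Marketing 21 > Legal 19 > Sales 16 > Security 11 > Finance 10 > Design 8.
Give Marketing 11 more to hit its cap of 13 ; 34 left.
Legal: +14 to 16 (cap) ; 20 left.
Sales: +11 to 14 (cap) ; 9 left.
Security: +9 (room for 10) → 10. Pool exhausted.
Total = 8×2 + 11×10 + 16×14 + 21×13 + 19×16 + 10×3 = 957.

957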